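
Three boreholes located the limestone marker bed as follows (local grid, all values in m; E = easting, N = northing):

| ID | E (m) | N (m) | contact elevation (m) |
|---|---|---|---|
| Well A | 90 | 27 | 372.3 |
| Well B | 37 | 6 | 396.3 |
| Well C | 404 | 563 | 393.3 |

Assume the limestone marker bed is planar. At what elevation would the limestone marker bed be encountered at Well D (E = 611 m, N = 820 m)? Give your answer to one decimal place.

Two edge vectors: Well A→Well B = (-53, -21, 24), Well A→Well C = (314, 536, 21).
Normal n = (Well A→Well B) × (Well A→Well C) = (-13305, 8649, -21814).
So ∂z/∂E = −n_x/n_z = −0.60993 and ∂z/∂N = −n_y/n_z = 0.39649.
Intercept c from Well A: 372.3 + 54.89 − 10.71 = 416.49.
At (611, 820): z = −372.7 + 325.1 + 416.49 = 368.9 m.

368.9 m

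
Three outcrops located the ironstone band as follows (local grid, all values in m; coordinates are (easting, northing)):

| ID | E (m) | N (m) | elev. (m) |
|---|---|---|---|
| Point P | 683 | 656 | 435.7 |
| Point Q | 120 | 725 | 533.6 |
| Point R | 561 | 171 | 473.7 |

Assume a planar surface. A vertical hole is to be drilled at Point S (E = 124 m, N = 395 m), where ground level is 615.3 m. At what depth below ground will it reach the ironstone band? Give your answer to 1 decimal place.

71.3 m

Two edge vectors: Point P→Point Q = (-563, 69, 97.9), Point P→Point R = (-122, -485, 38).
Normal n = (Point P→Point Q) × (Point P→Point R) = (50103.5, 9450.2, 281473).
So ∂z/∂E = −n_x/n_z = −0.17800 and ∂z/∂N = −n_y/n_z = −0.03357.
Intercept c from Point P: 435.7 + 121.58 + 22.02 = 579.30.
At (124, 395): z_contact = −22.07 − 13.26 + 579.30 = 543.97 m.
Depth below ground = 615.3 − 543.97 = 71.3 m.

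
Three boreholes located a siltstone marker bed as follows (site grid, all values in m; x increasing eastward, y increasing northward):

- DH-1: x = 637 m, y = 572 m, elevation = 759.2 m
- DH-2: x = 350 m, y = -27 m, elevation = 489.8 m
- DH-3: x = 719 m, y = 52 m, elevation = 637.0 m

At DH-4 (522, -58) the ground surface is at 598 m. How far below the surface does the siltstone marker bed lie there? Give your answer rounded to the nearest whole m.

59 m

Let the plane be z = a·x + b·y + c.
DH-2−DH-1: −287a − 599b = −269.4;  DH-3−DH-1: 82a − 520b = −122.2.
Solving gives a = 0.33722, b = 0.28818.
Then c = 759.2 − a·637 − b·572 = 379.55.
At (522, -58): z_contact = 176.0 − 16.7 + 379.55 = 538.9 m.
Depth below ground = 598 − 538.9 = 59 m.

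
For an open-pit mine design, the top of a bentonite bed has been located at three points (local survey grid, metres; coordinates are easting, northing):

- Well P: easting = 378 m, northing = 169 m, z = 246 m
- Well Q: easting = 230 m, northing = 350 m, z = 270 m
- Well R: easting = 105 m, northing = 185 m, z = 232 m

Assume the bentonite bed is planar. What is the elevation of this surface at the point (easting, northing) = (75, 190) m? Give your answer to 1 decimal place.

Let the plane be z = a·easting + b·northing + c.
Well Q−Well P: −148a + 181b = 24;  Well R−Well P: −273a + 16b = −14.
Solving gives a = 0.06203, b = 0.18331.
Then c = 246 − a·378 − b·169 = 191.57.
At (75, 190): z = 4.7 + 34.8 + 191.57 = 231.1 m.

231.1 m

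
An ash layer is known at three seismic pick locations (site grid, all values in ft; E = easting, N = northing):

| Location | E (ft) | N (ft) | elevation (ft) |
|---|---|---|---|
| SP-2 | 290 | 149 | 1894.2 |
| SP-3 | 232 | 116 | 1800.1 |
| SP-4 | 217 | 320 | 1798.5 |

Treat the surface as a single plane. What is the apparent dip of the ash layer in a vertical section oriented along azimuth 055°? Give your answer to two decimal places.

53.28°

Let the plane be z = a·E + b·N + c.
SP-3−SP-2: −58a − 33b = −94.1;  SP-4−SP-2: −73a + 171b = −95.7.
Solving gives a = 1.56155, b = 0.10698.
Unit vector along 055° is (sin 55°, cos 55°) = (0.8192, 0.5736).
Slope in that direction = a·(0.8192) + b·(0.5736) = 1.34050.
Apparent dip = arctan|1.34050| = 53.28° (true dip is 57.4°, so apparent ≤ true as expected).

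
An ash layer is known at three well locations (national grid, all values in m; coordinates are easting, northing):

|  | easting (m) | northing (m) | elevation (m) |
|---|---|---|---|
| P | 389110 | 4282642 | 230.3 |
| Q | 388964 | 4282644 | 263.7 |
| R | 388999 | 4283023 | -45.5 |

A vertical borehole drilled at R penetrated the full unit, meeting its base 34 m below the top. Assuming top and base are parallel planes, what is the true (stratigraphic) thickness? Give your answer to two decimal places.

26.17 m

Let the plane be z = a·easting + b·northing + c.
Q−P: −146a + 2b = 33.4;  R−P: −111a + 381b = −275.8.
Solving gives a = −0.23964, b = −0.79370.
|∇z| = √(a²+b²) = 0.82909, so dip δ = arctan(0.82909) = 39.66°.
True thickness = vertical thickness × cos δ = 34 × cos 39.66° = 26.17 m.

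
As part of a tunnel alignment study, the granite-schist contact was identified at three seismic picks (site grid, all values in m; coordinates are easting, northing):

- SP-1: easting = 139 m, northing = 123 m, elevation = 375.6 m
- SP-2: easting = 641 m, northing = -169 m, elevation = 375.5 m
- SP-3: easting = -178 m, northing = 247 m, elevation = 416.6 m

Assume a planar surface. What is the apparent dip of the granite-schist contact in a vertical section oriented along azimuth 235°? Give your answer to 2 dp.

35.45°

Two edge vectors: SP-1→SP-2 = (502, -292, -0.1), SP-1→SP-3 = (-317, 124, 41).
Normal n = (SP-1→SP-2) × (SP-1→SP-3) = (-11959.6, -20550.3, -30316).
So ∂z/∂easting = −n_x/n_z = −0.39450 and ∂z/∂northing = −n_y/n_z = −0.67787.
Unit vector along 235° is (sin 235°, cos 235°) = (-0.8192, -0.5736).
Slope in that direction = a·(-0.8192) + b·(-0.5736) = 0.71196.
Apparent dip = arctan|0.71196| = 35.45° (true dip is 38.1°, so apparent ≤ true as expected).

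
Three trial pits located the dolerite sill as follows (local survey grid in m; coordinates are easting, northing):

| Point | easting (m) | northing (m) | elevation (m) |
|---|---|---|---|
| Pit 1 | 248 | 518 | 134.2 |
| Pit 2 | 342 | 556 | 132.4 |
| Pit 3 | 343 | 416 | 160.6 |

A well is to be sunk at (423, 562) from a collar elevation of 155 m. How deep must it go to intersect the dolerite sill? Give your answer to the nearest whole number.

Two edge vectors: Pit 1→Pit 2 = (94, 38, -1.8), Pit 1→Pit 3 = (95, -102, 26.4).
Normal n = (Pit 1→Pit 2) × (Pit 1→Pit 3) = (819.6, -2652.6, -13198).
So ∂z/∂easting = −n_x/n_z = 0.06210 and ∂z/∂northing = −n_y/n_z = −0.20098.
Intercept c from Pit 1: 134.2 − 15.40 + 104.11 = 222.91.
At (423, 562): z_contact = 26.3 − 113.0 + 222.91 = 136.2 m.
Depth below ground = 155 − 136.2 = 19 m.

19 m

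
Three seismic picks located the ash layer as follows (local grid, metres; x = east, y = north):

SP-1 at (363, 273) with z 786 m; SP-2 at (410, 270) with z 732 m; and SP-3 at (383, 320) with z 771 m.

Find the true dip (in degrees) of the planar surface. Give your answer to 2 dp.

Let the plane be z = a·x + b·y + c.
SP-2−SP-1: 47a − 3b = −54;  SP-3−SP-1: 20a + 47b = −15.
Solving gives a = −1.13839, b = 0.16527.
Gradient magnitude |∇z| = √(a² + b²) = √(1.29592 + 0.02731) = 1.15032.
True dip = arctan(1.15032) = 49.00°, dipping toward E (azimuth ≈ 098°).

49.00°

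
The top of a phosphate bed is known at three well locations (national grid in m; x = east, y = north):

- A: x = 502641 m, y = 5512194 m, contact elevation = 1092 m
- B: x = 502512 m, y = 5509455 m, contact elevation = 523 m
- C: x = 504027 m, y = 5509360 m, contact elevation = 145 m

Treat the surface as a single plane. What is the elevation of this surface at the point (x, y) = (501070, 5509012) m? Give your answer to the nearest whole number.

766 m

Two edge vectors: A→B = (-129, -2739, -569), A→C = (1386, -2834, -947).
Normal n = (A→B) × (A→C) = (981287, -910797, 4161840).
So ∂z/∂x = −n_x/n_z = −0.23578201 and ∂z/∂y = −n_y/n_z = 0.21884479.
Intercept c from A: 1092 + 118513.71 − 1206314.94 = −1086709.23.
At (501070, 5509012): z = −118143.3 + 1205618.6 − 1086709.23 = 766.0 m.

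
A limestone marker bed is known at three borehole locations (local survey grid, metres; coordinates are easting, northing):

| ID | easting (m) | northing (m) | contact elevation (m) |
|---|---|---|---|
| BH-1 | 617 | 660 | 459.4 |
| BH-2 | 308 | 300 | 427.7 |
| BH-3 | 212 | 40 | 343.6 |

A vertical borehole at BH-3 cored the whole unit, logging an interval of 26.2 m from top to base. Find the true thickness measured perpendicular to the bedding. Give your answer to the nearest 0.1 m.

21.5 m

Let the plane be z = a·easting + b·northing + c.
BH-2−BH-1: −309a − 360b = −31.7;  BH-3−BH-1: −405a − 620b = −115.8.
Solving gives a = −0.48130, b = 0.50117.
|∇z| = √(a²+b²) = 0.69486, so dip δ = arctan(0.69486) = 34.79°.
True thickness = vertical thickness × cos δ = 26.2 × cos 34.79° = 21.5 m.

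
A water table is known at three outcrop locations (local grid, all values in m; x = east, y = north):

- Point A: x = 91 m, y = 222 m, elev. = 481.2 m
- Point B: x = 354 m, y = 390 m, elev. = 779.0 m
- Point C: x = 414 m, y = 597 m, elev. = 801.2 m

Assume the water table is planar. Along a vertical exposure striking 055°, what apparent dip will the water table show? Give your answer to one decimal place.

42.4°

Two edge vectors: Point A→Point B = (263, 168, 297.8), Point A→Point C = (323, 375, 320).
Normal n = (Point A→Point B) × (Point A→Point C) = (-57915, 12029.4, 44361).
So ∂z/∂x = −n_x/n_z = 1.30554 and ∂z/∂y = −n_y/n_z = −0.27117.
Unit vector along 055° is (sin 55°, cos 55°) = (0.8192, 0.5736).
Slope in that direction = a·(0.8192) + b·(0.5736) = 0.91390.
Apparent dip = arctan|0.91390| = 42.4° (true dip is 53.1°, so apparent ≤ true as expected).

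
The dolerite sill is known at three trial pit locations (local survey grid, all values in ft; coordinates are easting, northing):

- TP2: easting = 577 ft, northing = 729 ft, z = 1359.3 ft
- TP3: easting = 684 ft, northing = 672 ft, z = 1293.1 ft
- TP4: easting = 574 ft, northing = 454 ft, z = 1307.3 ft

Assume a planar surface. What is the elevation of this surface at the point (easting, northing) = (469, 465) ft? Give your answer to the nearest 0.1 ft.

1363.5 ft

Let the plane be z = a·easting + b·northing + c.
TP3−TP2: 107a − 57b = −66.2;  TP4−TP2: −3a − 275b = −52.
Solving gives a = −0.51497, b = 0.19471.
Then c = 1359.3 − a·577 − b·729 = 1514.49.
At (469, 465): z = −241.5 + 90.5 + 1514.49 = 1363.5 ft.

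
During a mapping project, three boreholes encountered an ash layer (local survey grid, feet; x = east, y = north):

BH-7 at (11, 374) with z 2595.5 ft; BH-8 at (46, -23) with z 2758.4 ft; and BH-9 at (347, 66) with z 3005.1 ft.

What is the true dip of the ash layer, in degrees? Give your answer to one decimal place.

Let the plane be z = a·x + b·y + c.
BH-8−BH-7: 35a − 397b = 162.9;  BH-9−BH-7: 336a − 308b = 409.6.
Solving gives a = 0.91702, b = −0.32948.
Gradient magnitude |∇z| = √(a² + b²) = √(0.84093 + 0.10856) = 0.97442.
True dip = arctan(0.97442) = 44.3°, dipping toward WNW (azimuth ≈ 290°).

44.3°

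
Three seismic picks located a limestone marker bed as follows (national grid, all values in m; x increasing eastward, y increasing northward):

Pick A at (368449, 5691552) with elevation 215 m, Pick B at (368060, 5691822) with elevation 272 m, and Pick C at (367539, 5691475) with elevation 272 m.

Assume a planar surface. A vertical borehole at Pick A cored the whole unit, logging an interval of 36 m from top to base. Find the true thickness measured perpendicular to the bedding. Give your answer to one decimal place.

Two edge vectors: Pick A→Pick B = (-389, 270, 57), Pick A→Pick C = (-910, -77, 57).
Normal n = (Pick A→Pick B) × (Pick A→Pick C) = (19779, -29697, 275653).
So ∂z/∂x = −n_x/n_z = −0.07175 and ∂z/∂y = −n_y/n_z = 0.10773.
|∇z| = √(a²+b²) = 0.12944, so dip δ = arctan(0.12944) = 7.38°.
True thickness = vertical thickness × cos δ = 36 × cos 7.38° = 35.7 m.

35.7 m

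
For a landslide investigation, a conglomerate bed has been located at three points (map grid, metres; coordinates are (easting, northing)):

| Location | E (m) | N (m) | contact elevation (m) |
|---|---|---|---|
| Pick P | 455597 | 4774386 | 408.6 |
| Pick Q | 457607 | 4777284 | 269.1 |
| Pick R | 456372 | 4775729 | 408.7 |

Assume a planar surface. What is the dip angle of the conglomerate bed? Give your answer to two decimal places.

Two edge vectors: Pick P→Pick Q = (2010, 2898, -139.5), Pick P→Pick R = (775, 1343, 0.1).
Normal n = (Pick P→Pick Q) × (Pick P→Pick R) = (187638.3, -108313.5, 453480).
So ∂z/∂E = −n_x/n_z = −0.41377 and ∂z/∂N = −n_y/n_z = 0.23885.
Gradient magnitude |∇z| = √(a² + b²) = √(0.17121 + 0.05705) = 0.47776.
True dip = arctan(0.47776) = 25.54°, dipping toward ESE (azimuth ≈ 120°).

25.54°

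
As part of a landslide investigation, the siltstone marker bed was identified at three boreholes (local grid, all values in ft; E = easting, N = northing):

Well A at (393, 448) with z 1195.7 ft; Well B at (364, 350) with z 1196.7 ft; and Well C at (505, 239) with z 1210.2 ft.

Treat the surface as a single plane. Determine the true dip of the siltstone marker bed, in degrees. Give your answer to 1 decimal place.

Let the plane be z = a·E + b·N + c.
Well B−Well A: −29a − 98b = 1;  Well C−Well A: 112a − 209b = 14.5.
Solving gives a = 0.07114, b = −0.03126.
Gradient magnitude |∇z| = √(a² + b²) = √(0.00506 + 0.00098) = 0.07770.
True dip = arctan(0.07770) = 4.4°, dipping toward WNW (azimuth ≈ 294°).

4.4°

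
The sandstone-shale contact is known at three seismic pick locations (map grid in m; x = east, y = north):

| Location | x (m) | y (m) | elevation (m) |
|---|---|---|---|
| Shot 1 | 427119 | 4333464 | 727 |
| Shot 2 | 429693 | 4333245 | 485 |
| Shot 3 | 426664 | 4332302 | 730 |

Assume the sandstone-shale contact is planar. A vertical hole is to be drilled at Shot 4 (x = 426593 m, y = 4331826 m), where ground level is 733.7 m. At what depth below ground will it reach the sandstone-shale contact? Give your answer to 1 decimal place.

Two edge vectors: Shot 1→Shot 2 = (2574, -219, -242), Shot 1→Shot 3 = (-455, -1162, 3).
Normal n = (Shot 1→Shot 2) × (Shot 1→Shot 3) = (-281861, 102388, -3090633).
So ∂z/∂x = −n_x/n_z = −0.091198470 and ∂z/∂y = −n_y/n_z = 0.033128489.
Intercept c from Shot 1: 727 + 38952.60 − 143561.11 = −103881.51.
At (426593, 4331826): z_contact = −38904.63 + 143506.85 − 103881.51 = 720.71 m.
Depth below ground = 733.7 − 720.71 = 13.0 m.

13.0 m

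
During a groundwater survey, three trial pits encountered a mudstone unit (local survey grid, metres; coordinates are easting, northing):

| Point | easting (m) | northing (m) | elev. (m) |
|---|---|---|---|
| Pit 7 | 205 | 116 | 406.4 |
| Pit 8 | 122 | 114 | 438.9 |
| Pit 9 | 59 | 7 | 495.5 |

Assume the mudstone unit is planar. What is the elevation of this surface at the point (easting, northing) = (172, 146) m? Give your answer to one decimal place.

410.0 m

Let the plane be z = a·easting + b·northing + c.
Pit 8−Pit 7: −83a − 2b = 32.5;  Pit 9−Pit 7: −146a − 109b = 89.1.
Solving gives a = −0.38427, b = −0.30272.
Then c = 406.4 − a·205 − b·116 = 520.29.
At (172, 146): z = −66.1 − 44.2 + 520.29 = 410.0 m.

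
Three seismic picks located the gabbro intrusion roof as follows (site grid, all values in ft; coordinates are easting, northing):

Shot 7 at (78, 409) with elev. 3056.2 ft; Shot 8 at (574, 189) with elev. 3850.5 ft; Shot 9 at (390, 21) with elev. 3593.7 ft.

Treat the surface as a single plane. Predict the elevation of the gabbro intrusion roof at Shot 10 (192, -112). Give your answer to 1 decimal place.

Let the plane be z = a·easting + b·northing + c.
Shot 8−Shot 7: 496a − 220b = 794.3;  Shot 9−Shot 7: 312a − 388b = 537.5.
Solving gives a = 1.53414, b = −0.15167.
Then c = 3056.2 − a·78 − b·409 = 2998.57.
At (192, -112): z = 294.6 + 17.0 + 2998.57 = 3310.1 ft.

3310.1 ft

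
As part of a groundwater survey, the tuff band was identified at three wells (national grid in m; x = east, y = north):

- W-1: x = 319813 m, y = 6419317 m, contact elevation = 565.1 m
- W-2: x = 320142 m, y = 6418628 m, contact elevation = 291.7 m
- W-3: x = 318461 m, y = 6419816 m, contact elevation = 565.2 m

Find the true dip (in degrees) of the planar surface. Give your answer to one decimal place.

27.2°

Let the plane be z = a·x + b·y + c.
W-2−W-1: 329a − 689b = −273.4;  W-3−W-1: −1352a + 499b = 0.1.
Solving gives a = 0.17770, b = 0.48166.
Gradient magnitude |∇z| = √(a² + b²) = √(0.03158 + 0.23199) = 0.51339.
True dip = arctan(0.51339) = 27.2°, dipping toward SSW (azimuth ≈ 200°).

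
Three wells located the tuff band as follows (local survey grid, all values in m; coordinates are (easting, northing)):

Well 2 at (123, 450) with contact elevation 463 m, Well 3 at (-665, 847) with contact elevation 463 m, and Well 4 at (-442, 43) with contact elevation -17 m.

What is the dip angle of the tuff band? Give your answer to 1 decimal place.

37.9°

Let the plane be z = a·E + b·N + c.
Well 3−Well 2: −788a + 397b = 0;  Well 4−Well 2: −565a − 407b = −480.
Solving gives a = 0.34964, b = 0.69399.
Gradient magnitude |∇z| = √(a² + b²) = √(0.12225 + 0.48162) = 0.77709.
True dip = arctan(0.77709) = 37.9°, dipping toward SSW (azimuth ≈ 207°).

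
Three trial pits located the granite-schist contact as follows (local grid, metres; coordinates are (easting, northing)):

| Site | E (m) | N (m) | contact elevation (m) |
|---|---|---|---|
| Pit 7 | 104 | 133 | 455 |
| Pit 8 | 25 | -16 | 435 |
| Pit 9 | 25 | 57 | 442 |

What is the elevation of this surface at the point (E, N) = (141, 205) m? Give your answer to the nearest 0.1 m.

Let the plane be z = a·E + b·N + c.
Pit 8−Pit 7: −79a − 149b = −20;  Pit 9−Pit 7: −79a − 76b = −13.
Solving gives a = 0.07231, b = 0.09589.
Then c = 455 − a·104 − b·133 = 434.73.
At (141, 205): z = 10.2 + 19.7 + 434.73 = 464.6 m.

464.6 m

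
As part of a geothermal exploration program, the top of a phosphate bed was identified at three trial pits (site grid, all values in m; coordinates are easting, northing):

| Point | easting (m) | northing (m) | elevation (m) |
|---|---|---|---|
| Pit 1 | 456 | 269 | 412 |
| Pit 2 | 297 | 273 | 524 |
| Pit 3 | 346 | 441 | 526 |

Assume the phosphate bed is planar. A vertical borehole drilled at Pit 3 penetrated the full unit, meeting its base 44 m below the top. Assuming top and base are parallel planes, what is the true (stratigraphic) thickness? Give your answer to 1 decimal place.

Two edge vectors: Pit 1→Pit 2 = (-159, 4, 112), Pit 1→Pit 3 = (-110, 172, 114).
Normal n = (Pit 1→Pit 2) × (Pit 1→Pit 3) = (-18808, 5806, -26908).
So ∂z/∂easting = −n_x/n_z = −0.69897 and ∂z/∂northing = −n_y/n_z = 0.21577.
|∇z| = √(a²+b²) = 0.73152, so dip δ = arctan(0.73152) = 36.19°.
True thickness = vertical thickness × cos δ = 44 × cos 36.19° = 35.5 m.

35.5 m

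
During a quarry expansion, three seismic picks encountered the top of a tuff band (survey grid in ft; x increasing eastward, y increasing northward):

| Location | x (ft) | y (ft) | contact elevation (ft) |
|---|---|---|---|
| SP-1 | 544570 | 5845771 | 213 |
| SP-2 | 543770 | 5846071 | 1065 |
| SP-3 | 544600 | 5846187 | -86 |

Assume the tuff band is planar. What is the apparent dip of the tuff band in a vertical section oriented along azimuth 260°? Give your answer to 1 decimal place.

Two edge vectors: SP-1→SP-2 = (-800, 300, 852), SP-1→SP-3 = (30, 416, -299).
Normal n = (SP-1→SP-2) × (SP-1→SP-3) = (-444132, -213640, -341800).
So ∂z/∂x = −n_x/n_z = −1.29939 and ∂z/∂y = −n_y/n_z = −0.62504.
Unit vector along 260° is (sin 260°, cos 260°) = (-0.9848, -0.1736).
Slope in that direction = a·(-0.9848) + b·(-0.1736) = 1.38819.
Apparent dip = arctan|1.38819| = 54.2° (true dip is 55.3°, so apparent ≤ true as expected).

54.2°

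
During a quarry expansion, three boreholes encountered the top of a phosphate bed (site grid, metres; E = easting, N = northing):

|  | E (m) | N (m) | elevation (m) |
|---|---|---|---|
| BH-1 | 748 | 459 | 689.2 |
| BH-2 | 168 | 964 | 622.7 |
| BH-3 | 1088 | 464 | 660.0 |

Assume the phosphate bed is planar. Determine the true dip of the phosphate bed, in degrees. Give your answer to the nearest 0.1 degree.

Let the plane be z = a·E + b·N + c.
BH-2−BH-1: −580a + 505b = −66.5;  BH-3−BH-1: 340a + 5b = −29.2.
Solving gives a = −0.08255, b = −0.22649.
Gradient magnitude |∇z| = √(a² + b²) = √(0.00681 + 0.05130) = 0.24107.
True dip = arctan(0.24107) = 13.6°, dipping toward NNE (azimuth ≈ 020°).

13.6°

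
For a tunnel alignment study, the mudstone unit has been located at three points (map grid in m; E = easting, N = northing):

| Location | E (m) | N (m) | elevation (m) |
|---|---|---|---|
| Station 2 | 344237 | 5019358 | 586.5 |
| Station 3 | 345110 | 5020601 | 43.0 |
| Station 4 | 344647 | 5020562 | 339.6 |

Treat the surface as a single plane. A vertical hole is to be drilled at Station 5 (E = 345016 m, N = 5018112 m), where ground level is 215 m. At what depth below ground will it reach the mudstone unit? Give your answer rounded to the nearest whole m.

Let the plane be z = a·E + b·N + c.
Station 3−Station 2: 873a + 1243b = −543.5;  Station 4−Station 2: 410a + 1204b = −246.9.
Solving gives a = −0.64173903, b = 0.01346595.
Then c = 586.5 − a·344237 − b·5019358 = 153906.40.
At (345016, 5018112): z_contact = −221410.2 + 67573.6 + 153906.40 = 69.8 m.
Depth below ground = 215 − 69.8 = 145 m.

145 m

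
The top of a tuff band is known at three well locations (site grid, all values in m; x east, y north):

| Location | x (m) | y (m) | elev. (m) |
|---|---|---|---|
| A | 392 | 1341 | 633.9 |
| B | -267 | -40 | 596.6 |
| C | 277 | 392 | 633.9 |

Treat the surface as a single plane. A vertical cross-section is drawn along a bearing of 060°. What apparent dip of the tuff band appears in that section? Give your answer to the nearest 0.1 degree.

3.5°

Let the plane be z = a·x + b·y + c.
B−A: −659a − 1381b = −37.3;  C−A: −115a − 949b = 0.
Solving gives a = 0.07587, b = −0.00919.
Unit vector along 060° is (sin 60°, cos 60°) = (0.8660, 0.5000).
Slope in that direction = a·(0.8660) + b·(0.5000) = 0.06111.
Apparent dip = arctan|0.06111| = 3.5° (true dip is 4.4°, so apparent ≤ true as expected).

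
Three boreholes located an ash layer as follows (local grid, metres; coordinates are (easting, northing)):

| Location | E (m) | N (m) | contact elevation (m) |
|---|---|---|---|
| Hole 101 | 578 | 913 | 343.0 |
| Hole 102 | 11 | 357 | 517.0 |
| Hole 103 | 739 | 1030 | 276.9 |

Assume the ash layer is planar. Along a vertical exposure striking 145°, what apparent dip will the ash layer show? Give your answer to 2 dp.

36.51°

Let the plane be z = a·E + b·N + c.
Hole 102−Hole 101: −567a − 556b = 174;  Hole 103−Hole 101: 161a + 117b = −66.1.
Solving gives a = −0.70732, b = 0.40837.
Unit vector along 145° is (sin 145°, cos 145°) = (0.5736, -0.8192).
Slope in that direction = a·(0.5736) + b·(-0.8192) = −0.74022.
Apparent dip = arctan|0.74022| = 36.51° (true dip is 39.2°, so apparent ≤ true as expected).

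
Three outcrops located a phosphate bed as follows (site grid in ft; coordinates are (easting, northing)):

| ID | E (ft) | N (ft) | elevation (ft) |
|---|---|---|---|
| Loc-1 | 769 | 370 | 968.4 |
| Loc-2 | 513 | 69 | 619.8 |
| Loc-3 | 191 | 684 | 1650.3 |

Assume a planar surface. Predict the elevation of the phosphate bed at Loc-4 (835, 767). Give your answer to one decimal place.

1530.5 ft

Two edge vectors: Loc-1→Loc-2 = (-256, -301, -348.6), Loc-1→Loc-3 = (-578, 314, 681.9).
Normal n = (Loc-1→Loc-2) × (Loc-1→Loc-3) = (-95791.5, 376057.2, -254362).
So ∂z/∂E = −n_x/n_z = −0.37660 and ∂z/∂N = −n_y/n_z = 1.47843.
Intercept c from Loc-1: 968.4 + 289.60 − 547.02 = 710.98.
At (835, 767): z = −314.5 + 1134.0 + 710.98 = 1530.5 ft.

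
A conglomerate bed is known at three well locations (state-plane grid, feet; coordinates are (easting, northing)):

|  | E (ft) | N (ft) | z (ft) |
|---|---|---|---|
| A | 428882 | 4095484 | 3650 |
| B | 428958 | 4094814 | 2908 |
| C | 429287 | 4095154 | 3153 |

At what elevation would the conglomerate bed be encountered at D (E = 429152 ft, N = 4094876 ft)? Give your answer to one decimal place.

Two edge vectors: A→B = (76, -670, -742), A→C = (405, -330, -497).
Normal n = (A→B) × (A→C) = (88130, -262738, 246270).
So ∂z/∂E = −n_x/n_z = −0.357859260 and ∂z/∂N = −n_y/n_z = 1.066869696.
Intercept c from A: 3650 + 153479.40 − 4369347.77 = −4212218.37.
At (429152, 4094876): z = −153576.0 + 4368699.1 − 4212218.37 = 2904.7 ft.

2904.7 ft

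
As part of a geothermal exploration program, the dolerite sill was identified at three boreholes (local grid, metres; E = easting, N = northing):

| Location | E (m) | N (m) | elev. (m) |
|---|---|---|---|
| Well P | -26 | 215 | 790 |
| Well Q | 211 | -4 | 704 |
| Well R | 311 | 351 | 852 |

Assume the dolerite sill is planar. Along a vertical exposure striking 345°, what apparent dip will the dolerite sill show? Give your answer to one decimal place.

21.5°

Let the plane be z = a·E + b·N + c.
Well Q−Well P: 237a − 219b = −86;  Well R−Well P: 337a + 136b = 62.
Solving gives a = 0.01775, b = 0.41190.
Unit vector along 345° is (sin 345°, cos 345°) = (-0.2588, 0.9659).
Slope in that direction = a·(-0.2588) + b·(0.9659) = 0.39327.
Apparent dip = arctan|0.39327| = 21.5° (true dip is 22.4°, so apparent ≤ true as expected).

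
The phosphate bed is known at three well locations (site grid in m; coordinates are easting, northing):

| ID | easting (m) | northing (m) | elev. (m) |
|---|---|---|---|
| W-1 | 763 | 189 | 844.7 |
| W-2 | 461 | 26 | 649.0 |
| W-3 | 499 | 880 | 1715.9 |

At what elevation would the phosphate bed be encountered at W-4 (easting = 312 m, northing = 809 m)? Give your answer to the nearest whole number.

1632 m

Let the plane be z = a·easting + b·northing + c.
W-2−W-1: −302a − 163b = −195.7;  W-3−W-1: −264a + 691b = 871.2.
Solving gives a = −0.02692, b = 1.25050.
Then c = 844.7 − a·763 − b·189 = 628.90.
At (312, 809): z = −8.4 + 1011.7 + 628.90 = 1632.1 m.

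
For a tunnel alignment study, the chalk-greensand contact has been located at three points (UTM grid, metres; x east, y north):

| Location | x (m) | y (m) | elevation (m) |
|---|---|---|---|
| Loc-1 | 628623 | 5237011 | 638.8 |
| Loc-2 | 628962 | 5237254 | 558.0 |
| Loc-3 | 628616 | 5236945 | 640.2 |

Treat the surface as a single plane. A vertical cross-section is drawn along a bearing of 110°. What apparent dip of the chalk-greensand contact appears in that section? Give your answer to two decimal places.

12.87°

Two edge vectors: Loc-1→Loc-2 = (339, 243, -80.8), Loc-1→Loc-3 = (-7, -66, 1.4).
Normal n = (Loc-1→Loc-2) × (Loc-1→Loc-3) = (-4992.6, 91, -20673).
So ∂z/∂x = −n_x/n_z = −0.24150 and ∂z/∂y = −n_y/n_z = 0.00440.
Unit vector along 110° is (sin 110°, cos 110°) = (0.9397, -0.3420).
Slope in that direction = a·(0.9397) + b·(-0.3420) = −0.22844.
Apparent dip = arctan|0.22844| = 12.87° (true dip is 13.6°, so apparent ≤ true as expected).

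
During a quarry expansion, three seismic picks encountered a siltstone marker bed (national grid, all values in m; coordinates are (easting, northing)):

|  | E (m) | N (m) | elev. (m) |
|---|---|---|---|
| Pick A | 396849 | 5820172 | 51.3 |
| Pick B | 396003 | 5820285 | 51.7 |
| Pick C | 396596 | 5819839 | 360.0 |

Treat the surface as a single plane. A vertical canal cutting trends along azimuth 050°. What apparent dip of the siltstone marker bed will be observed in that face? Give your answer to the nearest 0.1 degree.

32.1°

Two edge vectors: Pick A→Pick B = (-846, 113, 0.4), Pick A→Pick C = (-253, -333, 308.7).
Normal n = (Pick A→Pick B) × (Pick A→Pick C) = (35016.3, 261059, 310307).
So ∂z/∂E = −n_x/n_z = −0.11284 and ∂z/∂N = −n_y/n_z = −0.84129.
Unit vector along 050° is (sin 50°, cos 50°) = (0.7660, 0.6428).
Slope in that direction = a·(0.7660) + b·(0.6428) = −0.62722.
Apparent dip = arctan|0.62722| = 32.1° (true dip is 40.3°, so apparent ≤ true as expected).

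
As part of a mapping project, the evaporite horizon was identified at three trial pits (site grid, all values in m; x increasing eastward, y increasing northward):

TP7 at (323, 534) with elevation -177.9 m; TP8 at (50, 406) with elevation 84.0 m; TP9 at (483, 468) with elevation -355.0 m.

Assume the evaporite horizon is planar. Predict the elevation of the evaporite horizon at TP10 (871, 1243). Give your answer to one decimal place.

-627.9 m

Two edge vectors: TP7→TP8 = (-273, -128, 261.9), TP7→TP9 = (160, -66, -177.1).
Normal n = (TP7→TP8) × (TP7→TP9) = (39954.2, -6444.3, 38498).
So ∂z/∂x = −n_x/n_z = −1.037825 and ∂z/∂y = −n_y/n_z = 0.167393.
Intercept c from TP7: -177.9 + 335.22 − 89.39 = 67.93.
At (871, 1243): z = −903.9 + 208.1 + 67.93 = -627.9 m.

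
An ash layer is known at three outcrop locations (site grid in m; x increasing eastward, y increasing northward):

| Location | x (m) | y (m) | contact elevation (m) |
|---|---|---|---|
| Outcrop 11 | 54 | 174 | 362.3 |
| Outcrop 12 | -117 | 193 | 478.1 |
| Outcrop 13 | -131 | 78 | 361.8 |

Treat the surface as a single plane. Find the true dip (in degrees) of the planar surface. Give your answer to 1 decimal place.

50.5°

Let the plane be z = a·x + b·y + c.
Outcrop 12−Outcrop 11: −171a + 19b = 115.8;  Outcrop 13−Outcrop 11: −185a − 96b = −0.5.
Solving gives a = −0.55729, b = 1.07915.
Gradient magnitude |∇z| = √(a² + b²) = √(0.31057 + 1.16456) = 1.21455.
True dip = arctan(1.21455) = 50.5°, dipping toward SSE (azimuth ≈ 153°).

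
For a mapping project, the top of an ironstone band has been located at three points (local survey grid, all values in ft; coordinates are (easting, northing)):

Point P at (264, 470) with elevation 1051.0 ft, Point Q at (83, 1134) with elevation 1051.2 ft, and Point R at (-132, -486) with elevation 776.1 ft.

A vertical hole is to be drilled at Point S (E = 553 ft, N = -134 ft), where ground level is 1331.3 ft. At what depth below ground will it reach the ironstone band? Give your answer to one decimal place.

Let the plane be z = a·E + b·N + c.
Point Q−Point P: −181a + 664b = 0.2;  Point R−Point P: −396a − 956b = −274.9.
Solving gives a = 0.418236, b = 0.114308.
Then c = 1051 − a·264 − b·470 = 886.86.
At (553, -134): z_contact = 231.28 − 15.32 + 886.86 = 1102.83 ft.
Depth below ground = 1331.3 − 1102.83 = 228.5 ft.

228.5 ft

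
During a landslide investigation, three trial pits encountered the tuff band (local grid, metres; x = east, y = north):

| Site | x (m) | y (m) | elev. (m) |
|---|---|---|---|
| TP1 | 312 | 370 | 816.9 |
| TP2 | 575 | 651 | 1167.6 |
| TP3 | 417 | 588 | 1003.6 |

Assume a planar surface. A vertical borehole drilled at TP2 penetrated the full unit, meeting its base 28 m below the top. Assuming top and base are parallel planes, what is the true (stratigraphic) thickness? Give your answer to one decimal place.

Two edge vectors: TP1→TP2 = (263, 281, 350.7), TP1→TP3 = (105, 218, 186.7).
Normal n = (TP1→TP2) × (TP1→TP3) = (-23989.9, -12278.6, 27829).
So ∂z/∂x = −n_x/n_z = 0.86205 and ∂z/∂y = −n_y/n_z = 0.44122.
|∇z| = √(a²+b²) = 0.96840, so dip δ = arctan(0.96840) = 44.08°.
True thickness = vertical thickness × cos δ = 28 × cos 44.08° = 20.1 m.

20.1 m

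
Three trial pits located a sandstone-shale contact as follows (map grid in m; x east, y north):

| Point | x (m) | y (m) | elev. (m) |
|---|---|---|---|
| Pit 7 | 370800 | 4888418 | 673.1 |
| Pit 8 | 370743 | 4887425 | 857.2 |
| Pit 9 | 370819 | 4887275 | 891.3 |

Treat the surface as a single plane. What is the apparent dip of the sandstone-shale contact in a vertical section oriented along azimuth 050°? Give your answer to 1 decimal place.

Two edge vectors: Pit 7→Pit 8 = (-57, -993, 184.1), Pit 7→Pit 9 = (19, -1143, 218.2).
Normal n = (Pit 7→Pit 8) × (Pit 7→Pit 9) = (-6246.3, 15935.3, 84018).
So ∂z/∂x = −n_x/n_z = 0.07434 and ∂z/∂y = −n_y/n_z = −0.18967.
Unit vector along 050° is (sin 50°, cos 50°) = (0.7660, 0.6428).
Slope in that direction = a·(0.7660) + b·(0.6428) = −0.06496.
Apparent dip = arctan|0.06496| = 3.7° (true dip is 11.5°, so apparent ≤ true as expected).

3.7°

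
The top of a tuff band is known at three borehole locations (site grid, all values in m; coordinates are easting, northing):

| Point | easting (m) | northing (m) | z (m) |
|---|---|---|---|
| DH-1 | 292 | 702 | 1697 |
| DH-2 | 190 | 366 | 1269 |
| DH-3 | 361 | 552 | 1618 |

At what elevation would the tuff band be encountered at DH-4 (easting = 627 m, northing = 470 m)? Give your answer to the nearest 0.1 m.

1798.2 m

Two edge vectors: DH-1→DH-2 = (-102, -336, -428), DH-1→DH-3 = (69, -150, -79).
Normal n = (DH-1→DH-2) × (DH-1→DH-3) = (-37656, -37590, 38484).
So ∂z/∂easting = −n_x/n_z = 0.97848 and ∂z/∂northing = −n_y/n_z = 0.97677.
Intercept c from DH-1: 1697 − 285.72 − 685.69 = 725.59.
At (627, 470): z = 613.5 + 459.1 + 725.59 = 1798.2 m.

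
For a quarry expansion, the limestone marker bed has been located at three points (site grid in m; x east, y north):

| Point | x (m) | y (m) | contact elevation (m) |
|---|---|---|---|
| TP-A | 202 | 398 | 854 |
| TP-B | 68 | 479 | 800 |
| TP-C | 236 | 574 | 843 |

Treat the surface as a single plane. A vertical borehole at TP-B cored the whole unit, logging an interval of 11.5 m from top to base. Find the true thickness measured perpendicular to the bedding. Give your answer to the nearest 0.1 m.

Let the plane be z = a·x + b·y + c.
TP-B−TP-A: −134a + 81b = −54;  TP-C−TP-A: 34a + 176b = −11.
Solving gives a = 0.32702, b = −0.12567.
|∇z| = √(a²+b²) = 0.35034, so dip δ = arctan(0.35034) = 19.31°.
True thickness = vertical thickness × cos δ = 11.5 × cos 19.31° = 10.9 m.

10.9 m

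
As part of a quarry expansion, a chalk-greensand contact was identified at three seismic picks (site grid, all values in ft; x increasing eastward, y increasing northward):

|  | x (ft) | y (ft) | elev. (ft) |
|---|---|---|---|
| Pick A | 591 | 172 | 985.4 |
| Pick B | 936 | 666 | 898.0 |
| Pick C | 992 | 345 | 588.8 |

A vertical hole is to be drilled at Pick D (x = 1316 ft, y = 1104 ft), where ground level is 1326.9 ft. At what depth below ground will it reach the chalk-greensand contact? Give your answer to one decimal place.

Two edge vectors: Pick A→Pick B = (345, 494, -87.4), Pick A→Pick C = (401, 173, -396.6).
Normal n = (Pick A→Pick B) × (Pick A→Pick C) = (-180800.2, 101779.6, -138409).
So ∂z/∂x = −n_x/n_z = −1.306275 and ∂z/∂y = −n_y/n_z = 0.735354.
Intercept c from Pick A: 985.4 + 772.01 − 126.48 = 1630.93.
At (1316, 1104): z_contact = −1719.06 + 811.83 + 1630.93 = 723.70 ft.
Depth below ground = 1326.9 − 723.70 = 603.2 ft.

603.2 ft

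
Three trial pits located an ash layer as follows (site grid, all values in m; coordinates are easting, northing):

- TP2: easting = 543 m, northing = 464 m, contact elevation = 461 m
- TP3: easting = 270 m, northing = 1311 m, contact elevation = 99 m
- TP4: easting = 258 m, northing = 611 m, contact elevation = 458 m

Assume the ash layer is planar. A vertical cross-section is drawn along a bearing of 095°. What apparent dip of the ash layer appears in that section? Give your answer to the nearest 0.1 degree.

Two edge vectors: TP2→TP3 = (-273, 847, -362), TP2→TP4 = (-285, 147, -3).
Normal n = (TP2→TP3) × (TP2→TP4) = (50673, 102351, 201264).
So ∂z/∂easting = −n_x/n_z = −0.25177 and ∂z/∂northing = −n_y/n_z = −0.50854.
Unit vector along 095° is (sin 95°, cos 95°) = (0.9962, -0.0872).
Slope in that direction = a·(0.9962) + b·(-0.0872) = −0.20649.
Apparent dip = arctan|0.20649| = 11.7° (true dip is 29.6°, so apparent ≤ true as expected).

11.7°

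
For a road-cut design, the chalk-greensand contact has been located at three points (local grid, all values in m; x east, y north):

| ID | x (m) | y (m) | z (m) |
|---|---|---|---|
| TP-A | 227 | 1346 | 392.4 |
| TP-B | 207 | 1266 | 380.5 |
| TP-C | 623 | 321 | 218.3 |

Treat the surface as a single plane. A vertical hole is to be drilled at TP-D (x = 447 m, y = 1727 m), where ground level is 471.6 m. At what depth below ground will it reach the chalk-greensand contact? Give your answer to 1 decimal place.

Let the plane be z = a·x + b·y + c.
TP-B−TP-A: −20a − 80b = −11.9;  TP-C−TP-A: 396a − 1025b = −174.1.
Solving gives a = −0.033164, b = 0.157041.
Then c = 392.4 − a·227 − b·1346 = 188.55.
At (447, 1727): z_contact = −14.82 + 271.21 + 188.55 = 444.94 m.
Depth below ground = 471.6 − 444.94 = 26.7 m.

26.7 m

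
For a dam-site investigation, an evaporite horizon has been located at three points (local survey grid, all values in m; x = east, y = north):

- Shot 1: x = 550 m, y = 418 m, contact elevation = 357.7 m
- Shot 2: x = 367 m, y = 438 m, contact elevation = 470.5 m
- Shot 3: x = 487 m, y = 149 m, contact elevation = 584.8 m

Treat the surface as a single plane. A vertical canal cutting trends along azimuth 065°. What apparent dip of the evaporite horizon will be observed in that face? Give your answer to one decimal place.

42.4°

Let the plane be z = a·x + b·y + c.
Shot 2−Shot 1: −183a + 20b = 112.8;  Shot 3−Shot 1: −63a − 269b = 227.1.
Solving gives a = −0.69097, b = −0.68241.
Unit vector along 065° is (sin 65°, cos 65°) = (0.9063, 0.4226).
Slope in that direction = a·(0.9063) + b·(0.4226) = −0.91463.
Apparent dip = arctan|0.91463| = 42.4° (true dip is 44.2°, so apparent ≤ true as expected).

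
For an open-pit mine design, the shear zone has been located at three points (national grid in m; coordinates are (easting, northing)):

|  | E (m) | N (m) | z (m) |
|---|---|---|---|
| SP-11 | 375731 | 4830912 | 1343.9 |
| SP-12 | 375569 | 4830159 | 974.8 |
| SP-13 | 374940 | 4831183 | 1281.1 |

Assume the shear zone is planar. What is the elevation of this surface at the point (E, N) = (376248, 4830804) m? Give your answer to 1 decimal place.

1415.4 m

Two edge vectors: SP-11→SP-12 = (-162, -753, -369.1), SP-11→SP-13 = (-791, 271, -62.8).
Normal n = (SP-11→SP-12) × (SP-11→SP-13) = (147314.5, 281784.5, -639525).
So ∂z/∂E = −n_x/n_z = 0.230349869 and ∂z/∂N = −n_y/n_z = 0.440615300.
Intercept c from SP-11: 1343.9 − 86549.59 − 2128573.74 = −2213779.43.
At (376248, 4830804): z = 86668.7 + 2128526.2 − 2213779.43 = 1415.4 m.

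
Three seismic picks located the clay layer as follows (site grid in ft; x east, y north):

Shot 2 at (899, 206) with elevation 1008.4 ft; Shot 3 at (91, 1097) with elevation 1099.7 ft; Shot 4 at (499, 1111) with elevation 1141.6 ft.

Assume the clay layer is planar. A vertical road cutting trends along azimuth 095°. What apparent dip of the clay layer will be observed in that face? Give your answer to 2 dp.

Let the plane be z = a·x + b·y + c.
Shot 3−Shot 2: −808a + 891b = 91.3;  Shot 4−Shot 2: −400a + 905b = 133.2.
Solving gives a = 0.09619, b = 0.18970.
Unit vector along 095° is (sin 95°, cos 95°) = (0.9962, -0.0872).
Slope in that direction = a·(0.9962) + b·(-0.0872) = 0.07929.
Apparent dip = arctan|0.07929| = 4.53° (true dip is 12.0°, so apparent ≤ true as expected).

4.53°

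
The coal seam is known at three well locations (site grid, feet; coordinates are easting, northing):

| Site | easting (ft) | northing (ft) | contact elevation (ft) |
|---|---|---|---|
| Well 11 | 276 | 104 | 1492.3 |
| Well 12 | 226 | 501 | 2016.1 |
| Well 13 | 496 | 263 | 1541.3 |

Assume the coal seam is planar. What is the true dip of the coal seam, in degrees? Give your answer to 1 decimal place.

Let the plane be z = a·easting + b·northing + c.
Well 12−Well 11: −50a + 397b = 523.8;  Well 13−Well 11: 220a + 159b = 49.
Solving gives a = −0.66986, b = 1.23503.
Gradient magnitude |∇z| = √(a² + b²) = √(0.44872 + 1.52530) = 1.40500.
True dip = arctan(1.40500) = 54.6°, dipping toward SSE (azimuth ≈ 152°).

54.6°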